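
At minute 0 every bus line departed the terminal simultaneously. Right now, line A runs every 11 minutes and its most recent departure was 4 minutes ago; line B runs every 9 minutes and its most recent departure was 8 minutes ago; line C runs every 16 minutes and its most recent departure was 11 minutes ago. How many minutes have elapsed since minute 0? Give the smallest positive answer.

Combine the congruences pairwise.
From t ≡ 4 (mod 11) write t = 4 + 11s. Substituting into t ≡ 8 (mod 9) gives 11s ≡ 4 (mod 9), and since 2⁻¹ ≡ 5 (mod 9), s ≡ 2. Hence t ≡ 4 + 11·2 = 26 (mod 99).
From t ≡ 26 (mod 99) write t = 26 + 99s. Substituting into t ≡ 11 (mod 16) gives 99s ≡ 1 (mod 16), and since 3⁻¹ ≡ 11 (mod 16), s ≡ 11. Hence t ≡ 26 + 99·11 = 1115 (mod 1584).

1115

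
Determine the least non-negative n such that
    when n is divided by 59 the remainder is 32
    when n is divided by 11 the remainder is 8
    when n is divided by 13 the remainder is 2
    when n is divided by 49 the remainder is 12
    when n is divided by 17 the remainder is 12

The moduli are pairwise coprime; M = 59·11·13·49·17 = 7028021.
M/59 = 119119; 119119 ≡ 57 (mod 59); 57·29 ≡ 1, so inverse 29.
M/11 = 638911; 638911 ≡ 9 (mod 11); 9·5 ≡ 1, so inverse 5.
M/13 = 540617; 540617 ≡ 12 (mod 13); 12·12 ≡ 1, so inverse 12.
M/49 = 143429; 143429 ≡ 6 (mod 49); 6·41 ≡ 1, so inverse 41.
M/17 = 413413; 413413 ≡ 7 (mod 17); 7·5 ≡ 1, so inverse 5.
n ≡ 32·119119·29 + 8·638911·5 + 2·540617·12 + 12·143429·41 + 12·413413·5 = 244445528.
244445528 mod 7028021 = 5492814.

5492814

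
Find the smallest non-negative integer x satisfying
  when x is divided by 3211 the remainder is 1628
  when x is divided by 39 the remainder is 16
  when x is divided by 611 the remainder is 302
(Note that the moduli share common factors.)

gcd(3211, 39) = 13 and 13 | (16 − 1628), so the pair is consistent; merging gives x ≡ 8050 (mod 9633), where 9633 = lcm(3211, 39).
gcd(9633, 611) = 13 and 13 | (302 − 8050), so the pair is consistent; merging gives x ≡ 200710 (mod 452751), where 452751 = lcm(9633, 611).
The solution is unique modulo lcm(3211, 39, 611) = 452751.

200710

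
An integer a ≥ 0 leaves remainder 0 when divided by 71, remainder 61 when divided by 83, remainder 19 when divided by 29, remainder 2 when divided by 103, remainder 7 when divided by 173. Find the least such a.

228176108

From a ≡ 0 (mod 71) write a = 0 + 71t. Substituting into a ≡ 61 (mod 83) gives 71t ≡ 61 (mod 83), and since 71⁻¹ ≡ 76 (mod 83), t ≡ 71. Hence a ≡ 0 + 71·71 = 5041 (mod 5893).
From a ≡ 5041 (mod 5893) write a = 5041 + 5893t. Substituting into a ≡ 19 (mod 29) gives 5893t ≡ 24 (mod 29), and since 6⁻¹ ≡ 5 (mod 29), t ≡ 4. Hence a ≡ 5041 + 5893·4 = 28613 (mod 170897).
From a ≡ 28613 (mod 170897) write a = 28613 + 170897t. Substituting into a ≡ 2 (mod 103) gives 170897t ≡ 23 (mod 103), and since 20⁻¹ ≡ 67 (mod 103), t ≡ 99. Hence a ≡ 28613 + 170897·99 = 16947416 (mod 17602391).
From a ≡ 16947416 (mod 17602391) write a = 16947416 + 17602391t. Substituting into a ≡ 7 (mod 173) gives 17602391t ≡ 17 (mod 173), and since 160⁻¹ ≡ 133 (mod 173), t ≡ 12. Hence a ≡ 16947416 + 17602391·12 = 228176108 (mod 3045213643).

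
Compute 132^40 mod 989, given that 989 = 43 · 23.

Mod 43: 132 ≡ 3; 3^40 ≡ 24 (mod 43).
Mod 23: 132 ≡ 17; by Fermat, exponent reduces to 40 mod 22 = 18; 17^18 ≡ 3 (mod 23).
Combine by CRT: x ≡ 24 (mod 43), x ≡ 3 (mod 23) ⇒ x ≡ 325 (mod 989).

325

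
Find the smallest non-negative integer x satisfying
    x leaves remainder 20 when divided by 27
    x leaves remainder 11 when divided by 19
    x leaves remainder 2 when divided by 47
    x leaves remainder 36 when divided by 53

1084151

The moduli are pairwise coprime; N = 27·19·47·53 = 1277883.
N/27 = 47329; 47329 ≡ 25 (mod 27); 25·13 ≡ 1, so inverse 13.
N/19 = 67257; 67257 ≡ 16 (mod 19); 16·6 ≡ 1, so inverse 6.
N/47 = 27189; 27189 ≡ 23 (mod 47); 23·45 ≡ 1, so inverse 45.
N/53 = 24111; 24111 ≡ 49 (mod 53); 49·13 ≡ 1, so inverse 13.
x ≡ 20·47329·13 + 11·67257·6 + 2·27189·45 + 36·24111·13 = 30475460.
30475460 mod 1277883 = 1084151.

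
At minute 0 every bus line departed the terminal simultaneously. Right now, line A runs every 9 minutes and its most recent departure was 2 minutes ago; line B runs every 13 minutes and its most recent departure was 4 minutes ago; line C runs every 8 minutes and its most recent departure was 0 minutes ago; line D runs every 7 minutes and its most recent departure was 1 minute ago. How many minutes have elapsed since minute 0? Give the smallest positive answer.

2864

The moduli are pairwise coprime; N = 9·13·8·7 = 6552.
N/9 = 728; 728 ≡ 8 (mod 9); 8·8 ≡ 1, so inverse 8.
N/13 = 504; 504 ≡ 10 (mod 13); 10·4 ≡ 1, so inverse 4.
N/8 = 819; 819 ≡ 3 (mod 8); 3·3 ≡ 1, so inverse 3.
N/7 = 936; 936 ≡ 5 (mod 7); 5·3 ≡ 1, so inverse 3.
t ≡ 2·728·8 + 4·504·4 + 0·819·3 + 1·936·3 = 22520.
22520 mod 6552 = 2864.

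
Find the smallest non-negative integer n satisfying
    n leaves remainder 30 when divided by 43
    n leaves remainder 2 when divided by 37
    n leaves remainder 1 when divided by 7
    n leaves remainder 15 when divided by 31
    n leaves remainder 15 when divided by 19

The moduli are pairwise coprime; M = 43·37·7·31·19 = 6559693.
M/43 = 152551; 152551 ≡ 30 (mod 43); 30·33 ≡ 1, so inverse 33.
M/37 = 177289; 177289 ≡ 22 (mod 37); 22·32 ≡ 1, so inverse 32.
M/7 = 937099; 937099 ≡ 2 (mod 7); 2·4 ≡ 1, so inverse 4.
M/31 = 211603; 211603 ≡ 28 (mod 31); 28·10 ≡ 1, so inverse 10.
M/19 = 345247; 345247 ≡ 17 (mod 19); 17·9 ≡ 1, so inverse 9.
n ≡ 30·152551·33 + 2·177289·32 + 1·937099·4 + 15·211603·10 + 15·345247·9 = 244469177.
244469177 mod 6559693 = 1760536.

1760536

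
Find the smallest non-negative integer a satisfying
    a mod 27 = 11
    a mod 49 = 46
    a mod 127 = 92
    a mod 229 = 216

28721396

The moduli are pairwise coprime; N = 27·49·127·229 = 38476809.
N/27 = 1425067; 1425067 ≡ 7 (mod 27); 7·4 ≡ 1, so inverse 4.
N/49 = 785241; 785241 ≡ 16 (mod 49); 16·46 ≡ 1, so inverse 46.
N/127 = 302967; 302967 ≡ 72 (mod 127); 72·30 ≡ 1, so inverse 30.
N/229 = 168021; 168021 ≡ 164 (mod 229); 164·155 ≡ 1, so inverse 155.
a ≡ 11·1425067·4 + 46·785241·46 + 92·302967·30 + 216·168021·155 = 8185804904.
8185804904 mod 38476809 = 28721396.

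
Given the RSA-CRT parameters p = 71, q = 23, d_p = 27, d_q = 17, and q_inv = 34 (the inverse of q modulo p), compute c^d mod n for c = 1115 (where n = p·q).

888

m₁ = c^(d_p) mod p: c ≡ 50 (mod 71), and 50^27 mod 71 = 36.
m₂ = c^(d_q) mod q: c ≡ 11 (mod 23), and 11^17 mod 23 = 14.
h = q_inv·(m₁ − m₂) mod p = 34·(36 − 14) mod 71 = 38.
m = m₂ + h·q = 14 + 38·23 = 888.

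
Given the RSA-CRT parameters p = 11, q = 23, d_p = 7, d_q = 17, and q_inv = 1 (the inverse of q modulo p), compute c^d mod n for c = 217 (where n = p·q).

m₁ = c^(d_p) mod p: c ≡ 8 (mod 11), and 8^7 mod 11 = 2.
m₂ = c^(d_q) mod q: c ≡ 10 (mod 23), and 10^17 mod 23 = 17.
h = q_inv·(m₁ − m₂) mod p = 1·(2 − 17) mod 11 = 7.
m = m₂ + h·q = 17 + 7·23 = 178.

178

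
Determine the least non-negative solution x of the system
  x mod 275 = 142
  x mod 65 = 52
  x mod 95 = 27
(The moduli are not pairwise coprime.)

gcd(275, 65) = 5 and 5 | (52 − 142), so the pair is consistent; merging gives x ≡ 2067 (mod 3575), where 3575 = lcm(275, 65).
gcd(3575, 95) = 5 and 5 | (27 − 2067), so the pair is consistent; merging gives x ≡ 16367 (mod 67925), where 67925 = lcm(3575, 95).
The solution is unique modulo lcm(275, 65, 95) = 67925.

16367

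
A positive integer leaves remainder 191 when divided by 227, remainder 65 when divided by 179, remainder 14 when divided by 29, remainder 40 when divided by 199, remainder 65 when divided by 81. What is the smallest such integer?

17687011187

The moduli are pairwise coprime; M = 227·179·29·199·81 = 18993936483.
M/227 = 83673729; 83673729 ≡ 167 (mod 227); 167·87 ≡ 1, so inverse 87.
M/179 = 106111377; 106111377 ≡ 177 (mod 179); 177·89 ≡ 1, so inverse 89.
M/29 = 654963327; 654963327 ≡ 9 (mod 29); 9·13 ≡ 1, so inverse 13.
M/199 = 95446917; 95446917 ≡ 149 (mod 199); 149·195 ≡ 1, so inverse 195.
M/81 = 234493043; 234493043 ≡ 68 (mod 81); 68·56 ≡ 1, so inverse 56.
N ≡ 191·83673729·87 + 65·106111377·89 + 14·654963327·13 + 40·95446917·195 + 65·234493043·56 = 3721504625372.
3721504625372 mod 18993936483 = 17687011187.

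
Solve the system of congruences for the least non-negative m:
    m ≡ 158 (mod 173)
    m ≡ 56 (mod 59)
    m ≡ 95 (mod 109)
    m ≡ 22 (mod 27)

The moduli are pairwise coprime; N = 173·59·109·27 = 30039201.
N/173 = 173637; 173637 ≡ 118 (mod 173); 118·22 ≡ 1, so inverse 22.
N/59 = 509139; 509139 ≡ 28 (mod 59); 28·19 ≡ 1, so inverse 19.
N/109 = 275589; 275589 ≡ 37 (mod 109); 37·56 ≡ 1, so inverse 56.
N/27 = 1112563; 1112563 ≡ 1 (mod 27), inverse 1.
m ≡ 158·173637·22 + 56·509139·19 + 95·275589·56 + 22·1112563·1 = 2635895974.
2635895974 mod 30039201 = 22485487.

22485487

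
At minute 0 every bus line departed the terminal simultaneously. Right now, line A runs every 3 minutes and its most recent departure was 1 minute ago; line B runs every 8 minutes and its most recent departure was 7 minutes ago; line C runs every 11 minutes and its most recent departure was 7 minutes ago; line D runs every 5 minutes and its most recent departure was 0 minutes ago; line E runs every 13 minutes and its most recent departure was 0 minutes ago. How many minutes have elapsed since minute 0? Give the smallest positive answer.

From t ≡ 1 (mod 3) write t = 1 + 3s. Substituting into t ≡ 7 (mod 8) gives 3s ≡ 6 (mod 8), and since 3⁻¹ ≡ 3 (mod 8), s ≡ 2. Hence t ≡ 1 + 3·2 = 7 (mod 24).
From t ≡ 7 (mod 24) write t = 7 + 24s. Substituting into t ≡ 7 (mod 11) gives 24s ≡ 0 (mod 11), and since 2⁻¹ ≡ 6 (mod 11), s ≡ 0. Hence t ≡ 7 + 24·0 = 7 (mod 264).
From t ≡ 7 (mod 264) write t = 7 + 264s. Substituting into t ≡ 0 (mod 5) gives 264s ≡ 3 (mod 5), and since 4⁻¹ ≡ 4 (mod 5), s ≡ 2. Hence t ≡ 7 + 264·2 = 535 (mod 1320).
From t ≡ 535 (mod 1320) write t = 535 + 1320s. Substituting into t ≡ 0 (mod 13) gives 1320s ≡ 11 (mod 13), and since 7⁻¹ ≡ 2 (mod 13), s ≡ 9. Hence t ≡ 535 + 1320·9 = 12415 (mod 17160).

12415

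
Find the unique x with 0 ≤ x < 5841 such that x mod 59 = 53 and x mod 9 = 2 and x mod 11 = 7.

3593

Combine the congruences pairwise.
From x ≡ 53 (mod 59) write x = 53 + 59t. Substituting into x ≡ 2 (mod 9) gives 59t ≡ 3 (mod 9), and since 5⁻¹ ≡ 2 (mod 9), t ≡ 6. Hence x ≡ 53 + 59·6 = 407 (mod 531).
From x ≡ 407 (mod 531) write x = 407 + 531t. Substituting into x ≡ 7 (mod 11) gives 531t ≡ 7 (mod 11), and since 3⁻¹ ≡ 4 (mod 11), t ≡ 6. Hence x ≡ 407 + 531·6 = 3593 (mod 5841).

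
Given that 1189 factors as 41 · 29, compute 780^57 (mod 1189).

Mod 41: 780 ≡ 1; by Fermat, exponent reduces to 57 mod 40 = 17; 1^17 ≡ 1 (mod 41).
Mod 29: 780 ≡ 26; by Fermat, exponent reduces to 57 mod 28 = 1; 26^1 ≡ 26 (mod 29).
Combine by CRT: x ≡ 1 (mod 41), x ≡ 26 (mod 29) ⇒ x ≡ 780 (mod 1189).

780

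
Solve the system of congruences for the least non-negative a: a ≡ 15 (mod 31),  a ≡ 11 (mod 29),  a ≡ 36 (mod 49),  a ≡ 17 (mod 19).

442261

From a ≡ 15 (mod 31) write a = 15 + 31t. Substituting into a ≡ 11 (mod 29) gives 31t ≡ 25 (mod 29), and since 2⁻¹ ≡ 15 (mod 29), t ≡ 27. Hence a ≡ 15 + 31·27 = 852 (mod 899).
From a ≡ 852 (mod 899) write a = 852 + 899t. Substituting into a ≡ 36 (mod 49) gives 899t ≡ 17 (mod 49), and since 17⁻¹ ≡ 26 (mod 49), t ≡ 1. Hence a ≡ 852 + 899·1 = 1751 (mod 44051).
From a ≡ 1751 (mod 44051) write a = 1751 + 44051t. Substituting into a ≡ 17 (mod 19) gives 44051t ≡ 14 (mod 19), and since 9⁻¹ ≡ 17 (mod 19), t ≡ 10. Hence a ≡ 1751 + 44051·10 = 442261 (mod 836969).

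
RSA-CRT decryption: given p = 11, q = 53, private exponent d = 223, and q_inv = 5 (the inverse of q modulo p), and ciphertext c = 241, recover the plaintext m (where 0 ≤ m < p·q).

219

d_p = d mod (p−1) = 223 mod 10 = 3; d_q = d mod (q−1) = 15.
m₁ = c^(d_p) mod p: c ≡ 10 (mod 11), and 10^3 mod 11 = 10.
m₂ = c^(d_q) mod q: c ≡ 29 (mod 53), and 29^15 mod 53 = 7.
h = q_inv·(m₁ − m₂) mod p = 5·(10 − 7) mod 11 = 4.
m = m₂ + h·q = 7 + 4·53 = 219.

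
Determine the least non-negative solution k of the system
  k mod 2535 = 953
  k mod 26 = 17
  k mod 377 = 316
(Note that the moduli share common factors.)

Combine the congruences pairwise.
gcd(2535, 26) = 13 and 13 | (17 − 953), so the pair is consistent; merging gives k ≡ 953 (mod 5070), where 5070 = lcm(2535, 26).
gcd(5070, 377) = 13 and 13 | (316 − 953), so the pair is consistent; merging gives k ≡ 117563 (mod 147030), where 147030 = lcm(5070, 377).
The solution is unique modulo lcm(2535, 26, 377) = 147030.

117563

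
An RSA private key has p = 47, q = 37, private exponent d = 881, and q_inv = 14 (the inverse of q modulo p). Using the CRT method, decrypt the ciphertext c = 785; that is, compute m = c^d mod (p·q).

d_p = d mod (p−1) = 881 mod 46 = 7; d_q = d mod (q−1) = 17.
m₁ = c^(d_p) mod p: c ≡ 33 (mod 47), and 33^7 mod 47 = 23.
m₂ = c^(d_q) mod q: c ≡ 8 (mod 37), and 8^17 mod 37 = 23.
h = q_inv·(m₁ − m₂) mod p = 14·(23 − 23) mod 47 = 0.
m = m₂ + h·q = 23 + 0·37 = 23.

23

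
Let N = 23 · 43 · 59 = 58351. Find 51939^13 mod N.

29852

Mod 23: 51939 ≡ 5; 5^13 ≡ 21 (mod 23).
Mod 43: 51939 ≡ 38; 38^13 ≡ 10 (mod 43).
Mod 59: 51939 ≡ 19; 19^13 ≡ 57 (mod 59).
Combine by CRT: x ≡ 21 (mod 23), x ≡ 10 (mod 43), x ≡ 57 (mod 59) ⇒ x ≡ 29852 (mod 58351).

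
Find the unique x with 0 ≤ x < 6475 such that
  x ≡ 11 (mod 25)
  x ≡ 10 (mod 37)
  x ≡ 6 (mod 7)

6411

The moduli are pairwise coprime; N = 25·37·7 = 6475.
N/25 = 259; 259 ≡ 9 (mod 25); 9·14 ≡ 1, so inverse 14.
N/37 = 175; 175 ≡ 27 (mod 37); 27·11 ≡ 1, so inverse 11.
N/7 = 925; 925 ≡ 1 (mod 7), inverse 1.
x ≡ 11·259·14 + 10·175·11 + 6·925·1 = 64686.
64686 mod 6475 = 6411.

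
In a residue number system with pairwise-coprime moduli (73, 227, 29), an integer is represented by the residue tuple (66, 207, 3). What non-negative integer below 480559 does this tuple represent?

Combine the congruences pairwise.
From x ≡ 66 (mod 73) write x = 66 + 73t. Substituting into x ≡ 207 (mod 227) gives 73t ≡ 141 (mod 227), and since 73⁻¹ ≡ 28 (mod 227), t ≡ 89. Hence x ≡ 66 + 73·89 = 6563 (mod 16571).
From x ≡ 6563 (mod 16571) write x = 6563 + 16571t. Substituting into x ≡ 3 (mod 29) gives 16571t ≡ 23 (mod 29), and since 12⁻¹ ≡ 17 (mod 29), t ≡ 14. Hence x ≡ 6563 + 16571·14 = 238557 (mod 480559).

238557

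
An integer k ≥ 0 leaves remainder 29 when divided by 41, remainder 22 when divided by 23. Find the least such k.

From k ≡ 29 (mod 41) write k = 29 + 41t. Substituting into k ≡ 22 (mod 23) gives 41t ≡ 16 (mod 23), and since 18⁻¹ ≡ 9 (mod 23), t ≡ 6. Hence k ≡ 29 + 41·6 = 275 (mod 943).

275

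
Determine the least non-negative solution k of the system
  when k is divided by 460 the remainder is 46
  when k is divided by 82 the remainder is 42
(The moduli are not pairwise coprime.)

gcd(460, 82) = 2 and 2 | (42 − 46), so the pair is consistent; merging gives k ≡ 16606 (mod 18860), where 18860 = lcm(460, 82).
The solution is unique modulo lcm(460, 82) = 18860.

16606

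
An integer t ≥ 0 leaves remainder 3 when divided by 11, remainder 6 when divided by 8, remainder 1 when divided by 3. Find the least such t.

190

From t ≡ 3 (mod 11) write t = 3 + 11s. Substituting into t ≡ 6 (mod 8) gives 11s ≡ 3 (mod 8), and since 3⁻¹ ≡ 3 (mod 8), s ≡ 1. Hence t ≡ 3 + 11·1 = 14 (mod 88).
From t ≡ 14 (mod 88) write t = 14 + 88s. Substituting into t ≡ 1 (mod 3) gives 88s ≡ 2 (mod 3), and since 1⁻¹ ≡ 1 (mod 3), s ≡ 2. Hence t ≡ 14 + 88·2 = 190 (mod 264).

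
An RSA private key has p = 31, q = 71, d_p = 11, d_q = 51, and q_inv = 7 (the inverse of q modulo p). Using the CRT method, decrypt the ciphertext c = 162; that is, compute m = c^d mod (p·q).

826

m₁ = c^(d_p) mod p: c ≡ 7 (mod 31), and 7^11 mod 31 = 20.
m₂ = c^(d_q) mod q: c ≡ 20 (mod 71), and 20^51 mod 71 = 45.
h = q_inv·(m₁ − m₂) mod p = 7·(20 − 45) mod 31 = 11.
m = m₂ + h·q = 45 + 11·71 = 826.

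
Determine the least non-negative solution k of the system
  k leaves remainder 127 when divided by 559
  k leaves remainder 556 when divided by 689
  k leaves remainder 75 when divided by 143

297515

gcd(559, 689) = 13 and 13 | (556 − 127), so the pair is consistent; merging gives k ≡ 1245 (mod 29627), where 29627 = lcm(559, 689).
gcd(29627, 143) = 13 and 13 | (75 − 1245), so the pair is consistent; merging gives k ≡ 297515 (mod 325897), where 325897 = lcm(29627, 143).
The solution is unique modulo lcm(559, 689, 143) = 325897.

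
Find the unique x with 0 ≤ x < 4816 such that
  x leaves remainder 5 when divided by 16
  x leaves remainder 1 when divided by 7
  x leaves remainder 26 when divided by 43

From x ≡ 5 (mod 16) write x = 5 + 16t. Substituting into x ≡ 1 (mod 7) gives 16t ≡ 3 (mod 7), and since 2⁻¹ ≡ 4 (mod 7), t ≡ 5. Hence x ≡ 5 + 16·5 = 85 (mod 112).
From x ≡ 85 (mod 112) write x = 85 + 112t. Substituting into x ≡ 26 (mod 43) gives 112t ≡ 27 (mod 43), and since 26⁻¹ ≡ 5 (mod 43), t ≡ 6. Hence x ≡ 85 + 112·6 = 757 (mod 4816).

757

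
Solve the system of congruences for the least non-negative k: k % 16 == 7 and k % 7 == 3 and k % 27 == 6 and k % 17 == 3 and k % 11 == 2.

24279

From k ≡ 7 (mod 16) write k = 7 + 16t. Substituting into k ≡ 3 (mod 7) gives 16t ≡ 3 (mod 7), and since 2⁻¹ ≡ 4 (mod 7), t ≡ 5. Hence k ≡ 7 + 16·5 = 87 (mod 112).
From k ≡ 87 (mod 112) write k = 87 + 112t. Substituting into k ≡ 6 (mod 27) gives 112t ≡ 0 (mod 27), and since 4⁻¹ ≡ 7 (mod 27), t ≡ 0. Hence k ≡ 87 + 112·0 = 87 (mod 3024).
From k ≡ 87 (mod 3024) write k = 87 + 3024t. Substituting into k ≡ 3 (mod 17) gives 3024t ≡ 1 (mod 17), and since 15⁻¹ ≡ 8 (mod 17), t ≡ 8. Hence k ≡ 87 + 3024·8 = 24279 (mod 51408).
From k ≡ 24279 (mod 51408) write k = 24279 + 51408t. Substituting into k ≡ 2 (mod 11) gives 51408t ≡ 0 (mod 11), and since 5⁻¹ ≡ 9 (mod 11), t ≡ 0. Hence k ≡ 24279 + 51408·0 = 24279 (mod 565488).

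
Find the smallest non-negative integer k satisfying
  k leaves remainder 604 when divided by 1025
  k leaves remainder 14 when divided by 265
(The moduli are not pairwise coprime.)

33404

gcd(1025, 265) = 5 and 5 | (14 − 604), so the pair is consistent; merging gives k ≡ 33404 (mod 54325), where 54325 = lcm(1025, 265).
The solution is unique modulo lcm(1025, 265) = 54325.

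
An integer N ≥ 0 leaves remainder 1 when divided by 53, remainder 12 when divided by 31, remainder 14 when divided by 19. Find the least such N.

28780

The moduli are pairwise coprime; M = 53·31·19 = 31217.
M/53 = 589; 589 ≡ 6 (mod 53); 6·9 ≡ 1, so inverse 9.
M/31 = 1007; 1007 ≡ 15 (mod 31); 15·29 ≡ 1, so inverse 29.
M/19 = 1643; 1643 ≡ 9 (mod 19); 9·17 ≡ 1, so inverse 17.
N ≡ 1·589·9 + 12·1007·29 + 14·1643·17 = 746771.
746771 mod 31217 = 28780.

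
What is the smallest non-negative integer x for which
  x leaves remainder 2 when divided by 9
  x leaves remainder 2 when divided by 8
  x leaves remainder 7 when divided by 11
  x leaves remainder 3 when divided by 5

3098

From x ≡ 2 (mod 9) write x = 2 + 9t. Substituting into x ≡ 2 (mod 8) gives 9t ≡ 0 (mod 8), and since 1⁻¹ ≡ 1 (mod 8), t ≡ 0. Hence x ≡ 2 + 9·0 = 2 (mod 72).
From x ≡ 2 (mod 72) write x = 2 + 72t. Substituting into x ≡ 7 (mod 11) gives 72t ≡ 5 (mod 11), and since 6⁻¹ ≡ 2 (mod 11), t ≡ 10. Hence x ≡ 2 + 72·10 = 722 (mod 792).
From x ≡ 722 (mod 792) write x = 722 + 792t. Substituting into x ≡ 3 (mod 5) gives 792t ≡ 1 (mod 5), and since 2⁻¹ ≡ 3 (mod 5), t ≡ 3. Hence x ≡ 722 + 792·3 = 3098 (mod 3960).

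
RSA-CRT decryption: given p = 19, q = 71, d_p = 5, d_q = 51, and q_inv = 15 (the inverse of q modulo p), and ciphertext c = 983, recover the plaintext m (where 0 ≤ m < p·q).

m₁ = c^(d_p) mod p: c ≡ 14 (mod 19), and 14^5 mod 19 = 10.
m₂ = c^(d_q) mod q: c ≡ 60 (mod 71), and 60^51 mod 71 = 2.
h = q_inv·(m₁ − m₂) mod p = 15·(10 − 2) mod 19 = 6.
m = m₂ + h·q = 2 + 6·71 = 428.

428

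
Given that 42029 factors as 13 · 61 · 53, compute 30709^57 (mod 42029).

19787

Mod 13: 30709 ≡ 3; by Fermat, exponent reduces to 57 mod 12 = 9; 3^9 ≡ 1 (mod 13).
Mod 61: 30709 ≡ 26; 26^57 ≡ 23 (mod 61).
Mod 53: 30709 ≡ 22; by Fermat, exponent reduces to 57 mod 52 = 5; 22^5 ≡ 18 (mod 53).
Combine by CRT: x ≡ 1 (mod 13), x ≡ 23 (mod 61), x ≡ 18 (mod 53) ⇒ x ≡ 19787 (mod 42029).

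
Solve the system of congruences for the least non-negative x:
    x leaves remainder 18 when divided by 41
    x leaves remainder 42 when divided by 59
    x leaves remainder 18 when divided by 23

33023

The moduli are pairwise coprime; N = 41·59·23 = 55637.
N/41 = 1357; 1357 ≡ 4 (mod 41); 4·31 ≡ 1, so inverse 31.
N/59 = 943; 943 ≡ 58 (mod 59); 58·58 ≡ 1, so inverse 58.
N/23 = 2419; 2419 ≡ 4 (mod 23); 4·6 ≡ 1, so inverse 6.
x ≡ 18·1357·31 + 42·943·58 + 18·2419·6 = 3315606.
3315606 mod 55637 = 33023.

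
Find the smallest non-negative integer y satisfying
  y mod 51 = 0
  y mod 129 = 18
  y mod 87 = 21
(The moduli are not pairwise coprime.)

7242

gcd(51, 129) = 3 and 3 | (18 − 0), so the pair is consistent; merging gives y ≡ 663 (mod 2193), where 2193 = lcm(51, 129).
gcd(2193, 87) = 3 and 3 | (21 − 663), so the pair is consistent; merging gives y ≡ 7242 (mod 63597), where 63597 = lcm(2193, 87).
The solution is unique modulo lcm(51, 129, 87) = 63597.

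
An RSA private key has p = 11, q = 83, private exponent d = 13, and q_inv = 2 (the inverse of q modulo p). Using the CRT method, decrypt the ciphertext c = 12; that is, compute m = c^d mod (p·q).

23

d_p = d mod (p−1) = 13 mod 10 = 3; d_q = d mod (q−1) = 13.
m₁ = c^(d_p) mod p: c ≡ 1 (mod 11), and 1^3 mod 11 = 1.
m₂ = c^(d_q) mod q: c ≡ 12 (mod 83), and 12^13 mod 83 = 23.
h = q_inv·(m₁ − m₂) mod p = 2·(1 − 23) mod 11 = 0.
m = m₂ + h·q = 23 + 0·83 = 23.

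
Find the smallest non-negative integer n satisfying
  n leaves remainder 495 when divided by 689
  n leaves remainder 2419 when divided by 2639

107979

Combine the congruences pairwise.
gcd(689, 2639) = 13 and 13 | (2419 − 495), so the pair is consistent; merging gives n ≡ 107979 (mod 139867), where 139867 = lcm(689, 2639).
The solution is unique modulo lcm(689, 2639) = 139867.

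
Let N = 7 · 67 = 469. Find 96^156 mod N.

1

Mod 7: 96 ≡ 5; since 6 | 156, by Fermat 5^156 ≡ 1 (mod 7).
Mod 67: 96 ≡ 29; by Fermat, exponent reduces to 156 mod 66 = 24; 29^24 ≡ 1 (mod 67).
Combine by CRT: x ≡ 1 (mod 7), x ≡ 1 (mod 67) ⇒ x ≡ 1 (mod 469).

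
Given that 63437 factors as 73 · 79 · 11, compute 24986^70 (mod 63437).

29613

Mod 73: 24986 ≡ 20; 20^70 ≡ 48 (mod 73).
Mod 79: 24986 ≡ 22; 22^70 ≡ 67 (mod 79).
Mod 11: 24986 ≡ 5; since 10 | 70, by Fermat 5^70 ≡ 1 (mod 11).
Combine by CRT: x ≡ 48 (mod 73), x ≡ 67 (mod 79), x ≡ 1 (mod 11) ⇒ x ≡ 29613 (mod 63437).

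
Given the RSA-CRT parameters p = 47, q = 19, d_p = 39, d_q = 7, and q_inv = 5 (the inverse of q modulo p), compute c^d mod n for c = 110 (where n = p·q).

260

m₁ = c^(d_p) mod p: c ≡ 16 (mod 47), and 16^39 mod 47 = 25.
m₂ = c^(d_q) mod q: c ≡ 15 (mod 19), and 15^7 mod 19 = 13.
h = q_inv·(m₁ − m₂) mod p = 5·(25 − 13) mod 47 = 13.
m = m₂ + h·q = 13 + 13·19 = 260.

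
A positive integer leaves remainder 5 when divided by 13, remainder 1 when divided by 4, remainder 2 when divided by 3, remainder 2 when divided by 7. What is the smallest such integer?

317

The moduli are pairwise coprime; N = 13·4·3·7 = 1092.
N/13 = 84; 84 ≡ 6 (mod 13); 6·11 ≡ 1, so inverse 11.
N/4 = 273; 273 ≡ 1 (mod 4), inverse 1.
N/3 = 364; 364 ≡ 1 (mod 3), inverse 1.
N/7 = 156; 156 ≡ 2 (mod 7); 2·4 ≡ 1, so inverse 4.
m ≡ 5·84·11 + 1·273·1 + 2·364·1 + 2·156·4 = 6869.
6869 mod 1092 = 317.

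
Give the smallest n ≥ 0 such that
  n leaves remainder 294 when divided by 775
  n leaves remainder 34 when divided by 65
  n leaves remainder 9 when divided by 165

gcd(775, 65) = 5 and 5 | (34 − 294), so the pair is consistent; merging gives n ≡ 294 (mod 10075), where 10075 = lcm(775, 65).
gcd(10075, 165) = 5 and 5 | (9 − 294), so the pair is consistent; merging gives n ≡ 211869 (mod 332475), where 332475 = lcm(10075, 165).
The solution is unique modulo lcm(775, 65, 165) = 332475.

211869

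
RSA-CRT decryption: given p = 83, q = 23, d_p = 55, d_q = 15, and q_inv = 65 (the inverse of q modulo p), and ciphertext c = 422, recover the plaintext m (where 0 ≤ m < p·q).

m₁ = c^(d_p) mod p: c ≡ 7 (mod 83), and 7^55 mod 83 = 40.
m₂ = c^(d_q) mod q: c ≡ 8 (mod 23), and 8^15 mod 23 = 2.
h = q_inv·(m₁ − m₂) mod p = 65·(40 − 2) mod 83 = 63.
m = m₂ + h·q = 2 + 63·23 = 1451.

1451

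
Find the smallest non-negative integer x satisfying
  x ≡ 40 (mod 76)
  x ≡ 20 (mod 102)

3080

Combine the congruences pairwise.
gcd(76, 102) = 2 and 2 | (20 − 40), so the pair is consistent; merging gives x ≡ 3080 (mod 3876), where 3876 = lcm(76, 102).
The solution is unique modulo lcm(76, 102) = 3876.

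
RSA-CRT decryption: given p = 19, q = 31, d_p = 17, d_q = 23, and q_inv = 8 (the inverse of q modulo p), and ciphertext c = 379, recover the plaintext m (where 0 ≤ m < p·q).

227

m₁ = c^(d_p) mod p: c ≡ 18 (mod 19), and 18^17 mod 19 = 18.
m₂ = c^(d_q) mod q: c ≡ 7 (mod 31), and 7^23 mod 31 = 10.
h = q_inv·(m₁ − m₂) mod p = 8·(18 − 10) mod 19 = 7.
m = m₂ + h·q = 10 + 7·31 = 227.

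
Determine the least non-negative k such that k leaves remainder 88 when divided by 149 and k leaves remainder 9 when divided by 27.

684

Combine the congruences pairwise.
From k ≡ 88 (mod 149) write k = 88 + 149t. Substituting into k ≡ 9 (mod 27) gives 149t ≡ 2 (mod 27), and since 14⁻¹ ≡ 2 (mod 27), t ≡ 4. Hence k ≡ 88 + 149·4 = 684 (mod 4023).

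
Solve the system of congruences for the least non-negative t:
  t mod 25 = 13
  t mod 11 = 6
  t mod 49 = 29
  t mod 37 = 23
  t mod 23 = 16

9027838

The moduli are pairwise coprime; N = 25·11·49·37·23 = 11467225.
N/25 = 458689; 458689 ≡ 14 (mod 25); 14·9 ≡ 1, so inverse 9.
N/11 = 1042475; 1042475 ≡ 5 (mod 11); 5·9 ≡ 1, so inverse 9.
N/49 = 234025; 234025 ≡ 1 (mod 49), inverse 1.
N/37 = 309925; 309925 ≡ 13 (mod 37); 13·20 ≡ 1, so inverse 20.
N/23 = 498575; 498575 ≡ 4 (mod 23); 4·6 ≡ 1, so inverse 6.
t ≡ 13·458689·9 + 6·1042475·9 + 29·234025·1 + 23·309925·20 + 16·498575·6 = 307175688.
307175688 mod 11467225 = 9027838.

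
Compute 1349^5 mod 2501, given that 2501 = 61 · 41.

1313

Mod 61: 1349 ≡ 7; 7^5 ≡ 32 (mod 61).
Mod 41: 1349 ≡ 37; 37^5 ≡ 1 (mod 41).
Combine by CRT: x ≡ 32 (mod 61), x ≡ 1 (mod 41) ⇒ x ≡ 1313 (mod 2501).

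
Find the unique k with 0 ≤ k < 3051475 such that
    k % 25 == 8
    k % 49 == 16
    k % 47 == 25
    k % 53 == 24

Combine the congruences pairwise.
From k ≡ 8 (mod 25) write k = 8 + 25t. Substituting into k ≡ 16 (mod 49) gives 25t ≡ 8 (mod 49), and since 25⁻¹ ≡ 2 (mod 49), t ≡ 16. Hence k ≡ 8 + 25·16 = 408 (mod 1225).
From k ≡ 408 (mod 1225) write k = 408 + 1225t. Substituting into k ≡ 25 (mod 47) gives 1225t ≡ 40 (mod 47), and since 3⁻¹ ≡ 16 (mod 47), t ≡ 29. Hence k ≡ 408 + 1225·29 = 35933 (mod 57575).
From k ≡ 35933 (mod 57575) write k = 35933 + 57575t. Substituting into k ≡ 24 (mod 53) gives 57575t ≡ 25 (mod 53), and since 17⁻¹ ≡ 25 (mod 53), t ≡ 42. Hence k ≡ 35933 + 57575·42 = 2454083 (mod 3051475).

2454083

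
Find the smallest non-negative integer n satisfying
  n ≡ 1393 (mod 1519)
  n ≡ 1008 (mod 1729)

gcd(1519, 1729) = 7 and 7 | (1008 − 1393), so the pair is consistent; merging gives n ≡ 66710 (mod 375193), where 375193 = lcm(1519, 1729).
The solution is unique modulo lcm(1519, 1729) = 375193.

66710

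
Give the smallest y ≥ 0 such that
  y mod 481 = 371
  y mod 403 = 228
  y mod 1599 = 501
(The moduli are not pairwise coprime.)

876753

gcd(481, 403) = 13 and 13 | (228 − 371), so the pair is consistent; merging gives y ≡ 11915 (mod 14911), where 14911 = lcm(481, 403).
gcd(14911, 1599) = 13 and 13 | (501 − 11915), so the pair is consistent; merging gives y ≡ 876753 (mod 1834053), where 1834053 = lcm(14911, 1599).
The solution is unique modulo lcm(481, 403, 1599) = 1834053.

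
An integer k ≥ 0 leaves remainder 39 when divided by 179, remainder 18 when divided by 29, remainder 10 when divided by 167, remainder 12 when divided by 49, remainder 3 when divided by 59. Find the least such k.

The moduli are pairwise coprime; N = 179·29·167·49·59 = 2506199227.
N/179 = 14001113; 14001113 ≡ 91 (mod 179); 91·120 ≡ 1, so inverse 120.
N/29 = 86420663; 86420663 ≡ 25 (mod 29); 25·7 ≡ 1, so inverse 7.
N/167 = 15007181; 15007181 ≡ 60 (mod 167); 60·103 ≡ 1, so inverse 103.
N/49 = 51146923; 51146923 ≡ 37 (mod 49); 37·4 ≡ 1, so inverse 4.
N/59 = 42477953; 42477953 ≡ 18 (mod 59); 18·23 ≡ 1, so inverse 23.
k ≡ 39·14001113·120 + 18·86420663·7 + 10·15007181·103 + 12·51146923·4 + 3·42477953·23 = 97257639869.
97257639869 mod 2506199227 = 2022069243.

2022069243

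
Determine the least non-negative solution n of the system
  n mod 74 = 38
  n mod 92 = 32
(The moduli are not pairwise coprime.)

gcd(74, 92) = 2 and 2 | (32 − 38), so the pair is consistent; merging gives n ≡ 2332 (mod 3404), where 3404 = lcm(74, 92).
The solution is unique modulo lcm(74, 92) = 3404.

2332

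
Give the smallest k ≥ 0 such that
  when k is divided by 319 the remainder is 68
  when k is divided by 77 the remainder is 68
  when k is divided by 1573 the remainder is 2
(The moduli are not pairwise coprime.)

gcd(319, 77) = 11 and 11 | (68 − 68), so the pair is consistent; merging gives k ≡ 68 (mod 2233), where 2233 = lcm(319, 77).
gcd(2233, 1573) = 11 and 11 | (2 − 68), so the pair is consistent; merging gives k ≡ 223368 (mod 319319), where 319319 = lcm(2233, 1573).
The solution is unique modulo lcm(319, 77, 1573) = 319319.

223368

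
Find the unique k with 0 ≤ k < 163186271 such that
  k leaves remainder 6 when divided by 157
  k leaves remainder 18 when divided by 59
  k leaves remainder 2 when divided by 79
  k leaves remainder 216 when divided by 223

56322657

The moduli are pairwise coprime; N = 157·59·79·223 = 163186271.
N/157 = 1039403; 1039403 ≡ 63 (mod 157); 63·5 ≡ 1, so inverse 5.
N/59 = 2765869; 2765869 ≡ 8 (mod 59); 8·37 ≡ 1, so inverse 37.
N/79 = 2065649; 2065649 ≡ 36 (mod 79); 36·11 ≡ 1, so inverse 11.
N/223 = 731777; 731777 ≡ 114 (mod 223); 114·45 ≡ 1, so inverse 45.
k ≡ 6·1039403·5 + 18·2765869·37 + 2·2065649·11 + 216·731777·45 = 9031567562.
9031567562 mod 163186271 = 56322657.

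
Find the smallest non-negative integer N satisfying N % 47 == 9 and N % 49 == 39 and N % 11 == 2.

8516

The moduli are pairwise coprime; M = 47·49·11 = 25333.
M/47 = 539; 539 ≡ 22 (mod 47); 22·15 ≡ 1, so inverse 15.
M/49 = 517; 517 ≡ 27 (mod 49); 27·20 ≡ 1, so inverse 20.
M/11 = 2303; 2303 ≡ 4 (mod 11); 4·3 ≡ 1, so inverse 3.
N ≡ 9·539·15 + 39·517·20 + 2·2303·3 = 489843.
489843 mod 25333 = 8516.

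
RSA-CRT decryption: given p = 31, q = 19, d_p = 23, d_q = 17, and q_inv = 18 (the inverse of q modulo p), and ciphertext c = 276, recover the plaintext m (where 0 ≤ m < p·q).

268

m₁ = c^(d_p) mod p: c ≡ 28 (mod 31), and 28^23 mod 31 = 20.
m₂ = c^(d_q) mod q: c ≡ 10 (mod 19), and 10^17 mod 19 = 2.
h = q_inv·(m₁ − m₂) mod p = 18·(20 − 2) mod 31 = 14.
m = m₂ + h·q = 2 + 14·19 = 268.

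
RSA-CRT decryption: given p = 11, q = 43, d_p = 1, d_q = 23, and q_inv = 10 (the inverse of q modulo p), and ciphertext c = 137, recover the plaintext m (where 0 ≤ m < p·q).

280

m₁ = c^(d_p) mod p: c ≡ 5 (mod 11), and 5^1 mod 11 = 5.
m₂ = c^(d_q) mod q: c ≡ 8 (mod 43), and 8^23 mod 43 = 22.
h = q_inv·(m₁ − m₂) mod p = 10·(5 − 22) mod 11 = 6.
m = m₂ + h·q = 22 + 6·43 = 280.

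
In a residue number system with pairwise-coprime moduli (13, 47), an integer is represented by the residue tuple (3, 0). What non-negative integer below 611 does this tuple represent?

From x ≡ 3 (mod 13) write x = 3 + 13t. Substituting into x ≡ 0 (mod 47) gives 13t ≡ 44 (mod 47), and since 13⁻¹ ≡ 29 (mod 47), t ≡ 7. Hence x ≡ 3 + 13·7 = 94 (mod 611).

94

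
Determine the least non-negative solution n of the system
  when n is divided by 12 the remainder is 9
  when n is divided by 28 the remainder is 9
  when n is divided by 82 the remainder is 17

345

Combine the congruences pairwise.
gcd(12, 28) = 4 and 4 | (9 − 9), so the pair is consistent; merging gives n ≡ 9 (mod 84), where 84 = lcm(12, 28).
gcd(84, 82) = 2 and 2 | (17 − 9), so the pair is consistent; merging gives n ≡ 345 (mod 3444), where 3444 = lcm(84, 82).
The solution is unique modulo lcm(12, 28, 82) = 3444.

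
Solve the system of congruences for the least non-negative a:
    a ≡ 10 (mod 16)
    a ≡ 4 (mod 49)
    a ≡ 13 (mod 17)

1866

The moduli are pairwise coprime; N = 16·49·17 = 13328.
N/16 = 833; 833 ≡ 1 (mod 16), inverse 1.
N/49 = 272; 272 ≡ 27 (mod 49); 27·20 ≡ 1, so inverse 20.
N/17 = 784; 784 ≡ 2 (mod 17); 2·9 ≡ 1, so inverse 9.
a ≡ 10·833·1 + 4·272·20 + 13·784·9 = 121818.
121818 mod 13328 = 1866.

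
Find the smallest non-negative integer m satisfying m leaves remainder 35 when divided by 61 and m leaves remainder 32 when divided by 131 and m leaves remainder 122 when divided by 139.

The moduli are pairwise coprime; N = 61·131·139 = 1110749.
N/61 = 18209; 18209 ≡ 31 (mod 61); 31·2 ≡ 1, so inverse 2.
N/131 = 8479; 8479 ≡ 95 (mod 131); 95·40 ≡ 1, so inverse 40.
N/139 = 7991; 7991 ≡ 68 (mod 139); 68·92 ≡ 1, so inverse 92.
m ≡ 35·18209·2 + 32·8479·40 + 122·7991·92 = 101818734.
101818734 mod 1110749 = 740575.

740575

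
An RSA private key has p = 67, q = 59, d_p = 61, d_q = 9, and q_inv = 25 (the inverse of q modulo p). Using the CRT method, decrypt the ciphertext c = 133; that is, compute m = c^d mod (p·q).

1138

m₁ = c^(d_p) mod p: c ≡ 66 (mod 67), and 66^61 mod 67 = 66.
m₂ = c^(d_q) mod q: c ≡ 15 (mod 59), and 15^9 mod 59 = 17.
h = q_inv·(m₁ − m₂) mod p = 25·(66 − 17) mod 67 = 19.
m = m₂ + h·q = 17 + 19·59 = 1138.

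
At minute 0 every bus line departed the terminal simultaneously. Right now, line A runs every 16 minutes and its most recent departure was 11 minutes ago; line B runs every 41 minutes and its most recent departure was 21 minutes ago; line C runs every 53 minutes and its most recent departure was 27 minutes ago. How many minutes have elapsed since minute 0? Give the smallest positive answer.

27163

From t ≡ 11 (mod 16) write t = 11 + 16s. Substituting into t ≡ 21 (mod 41) gives 16s ≡ 10 (mod 41), and since 16⁻¹ ≡ 18 (mod 41), s ≡ 16. Hence t ≡ 11 + 16·16 = 267 (mod 656).
From t ≡ 267 (mod 656) write t = 267 + 656s. Substituting into t ≡ 27 (mod 53) gives 656s ≡ 25 (mod 53), and since 20⁻¹ ≡ 8 (mod 53), s ≡ 41. Hence t ≡ 267 + 656·41 = 27163 (mod 34768).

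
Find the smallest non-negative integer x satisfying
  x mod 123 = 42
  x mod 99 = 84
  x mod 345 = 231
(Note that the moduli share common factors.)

Combine the congruences pairwise.
gcd(123, 99) = 3 and 3 | (84 − 42), so the pair is consistent; merging gives x ≡ 1272 (mod 4059), where 4059 = lcm(123, 99).
gcd(4059, 345) = 3 and 3 | (231 − 1272), so the pair is consistent; merging gives x ≡ 330051 (mod 466785), where 466785 = lcm(4059, 345).
The solution is unique modulo lcm(123, 99, 345) = 466785.

330051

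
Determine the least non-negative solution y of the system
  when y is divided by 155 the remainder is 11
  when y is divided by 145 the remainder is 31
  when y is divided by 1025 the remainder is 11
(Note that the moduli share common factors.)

31786

Combine the congruences pairwise.
gcd(155, 145) = 5 and 5 | (31 − 11), so the pair is consistent; merging gives y ≡ 321 (mod 4495), where 4495 = lcm(155, 145).
gcd(4495, 1025) = 5 and 5 | (11 − 321), so the pair is consistent; merging gives y ≡ 31786 (mod 921475), where 921475 = lcm(4495, 1025).
The solution is unique modulo lcm(155, 145, 1025) = 921475.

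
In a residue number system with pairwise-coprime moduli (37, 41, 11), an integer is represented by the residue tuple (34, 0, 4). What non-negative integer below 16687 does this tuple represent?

From x ≡ 34 (mod 37) write x = 34 + 37t. Substituting into x ≡ 0 (mod 41) gives 37t ≡ 7 (mod 41), and since 37⁻¹ ≡ 10 (mod 41), t ≡ 29. Hence x ≡ 34 + 37·29 = 1107 (mod 1517).
From x ≡ 1107 (mod 1517) write x = 1107 + 1517t. Substituting into x ≡ 4 (mod 11) gives 1517t ≡ 8 (mod 11), and since 10⁻¹ ≡ 10 (mod 11), t ≡ 3. Hence x ≡ 1107 + 1517·3 = 5658 (mod 16687).

5658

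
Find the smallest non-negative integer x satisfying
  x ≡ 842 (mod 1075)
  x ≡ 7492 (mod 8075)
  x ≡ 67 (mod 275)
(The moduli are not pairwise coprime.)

1961642

gcd(1075, 8075) = 25 and 25 | (7492 − 842), so the pair is consistent; merging gives x ≡ 225517 (mod 347225), where 347225 = lcm(1075, 8075).
gcd(347225, 275) = 25 and 25 | (67 − 225517), so the pair is consistent; merging gives x ≡ 1961642 (mod 3819475), where 3819475 = lcm(347225, 275).
The solution is unique modulo lcm(1075, 8075, 275) = 3819475.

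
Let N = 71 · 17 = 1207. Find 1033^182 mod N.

356

Mod 71: 1033 ≡ 39; by Fermat, exponent reduces to 182 mod 70 = 42; 39^42 ≡ 1 (mod 71).
Mod 17: 1033 ≡ 13; by Fermat, exponent reduces to 182 mod 16 = 6; 13^6 ≡ 16 (mod 17).
Combine by CRT: x ≡ 1 (mod 71), x ≡ 16 (mod 17) ⇒ x ≡ 356 (mod 1207).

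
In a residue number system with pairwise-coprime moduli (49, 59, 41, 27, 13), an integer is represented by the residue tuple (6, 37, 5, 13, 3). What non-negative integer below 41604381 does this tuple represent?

The moduli are pairwise coprime; N = 49·59·41·27·13 = 41604381.
N/49 = 849069; 849069 ≡ 46 (mod 49); 46·16 ≡ 1, so inverse 16.
N/59 = 705159; 705159 ≡ 50 (mod 59); 50·13 ≡ 1, so inverse 13.
N/41 = 1014741; 1014741 ≡ 32 (mod 41); 32·9 ≡ 1, so inverse 9.
N/27 = 1540903; 1540903 ≡ 13 (mod 27); 13·25 ≡ 1, so inverse 25.
N/13 = 3200337; 3200337 ≡ 10 (mod 13); 10·4 ≡ 1, so inverse 4.
x ≡ 6·849069·16 + 37·705159·13 + 5·1014741·9 + 13·1540903·25 + 3·3200337·4 = 1005552967.
1005552967 mod 41604381 = 7047823.

7047823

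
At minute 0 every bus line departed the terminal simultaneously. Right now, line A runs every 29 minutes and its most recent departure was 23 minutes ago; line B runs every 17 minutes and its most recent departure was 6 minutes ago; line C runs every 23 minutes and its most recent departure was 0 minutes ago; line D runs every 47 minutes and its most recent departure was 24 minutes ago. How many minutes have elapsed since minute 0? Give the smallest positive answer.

From t ≡ 23 (mod 29) write t = 23 + 29s. Substituting into t ≡ 6 (mod 17) gives 29s ≡ 0 (mod 17), and since 12⁻¹ ≡ 10 (mod 17), s ≡ 0. Hence t ≡ 23 + 29·0 = 23 (mod 493).
From t ≡ 23 (mod 493) write t = 23 + 493s. Substituting into t ≡ 0 (mod 23) gives 493s ≡ 0 (mod 23), and since 10⁻¹ ≡ 7 (mod 23), s ≡ 0. Hence t ≡ 23 + 493·0 = 23 (mod 11339).
From t ≡ 23 (mod 11339) write t = 23 + 11339s. Substituting into t ≡ 24 (mod 47) gives 11339s ≡ 1 (mod 47), and since 12⁻¹ ≡ 4 (mod 47), s ≡ 4. Hence t ≡ 23 + 11339·4 = 45379 (mod 532933).

45379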